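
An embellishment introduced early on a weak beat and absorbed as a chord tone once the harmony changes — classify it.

Approach: ahead of the chord change (typically by step), so it is dissonant against the current harmony. Departure: none — the same pitch is restated or held and is a chord tone of the new harmony.
Dissonant first, consonant once the harmony catches up: the note simply arrives early — an anticipation. (The reverse timing, consonant first and dissonant after the change, would be a suspension or retardation.)

Anticipation.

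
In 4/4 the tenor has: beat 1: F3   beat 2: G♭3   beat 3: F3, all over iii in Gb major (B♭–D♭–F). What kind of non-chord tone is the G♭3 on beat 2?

Upper neighbor tone.

The harmony at that moment is B♭ minor triad (B♭, D♭, F); G♭3 is not a chord tone.
It is approached by step up from F3 and left by step down to F3.
Step away and step back to the same note — a neighbor tone (upper neighbor).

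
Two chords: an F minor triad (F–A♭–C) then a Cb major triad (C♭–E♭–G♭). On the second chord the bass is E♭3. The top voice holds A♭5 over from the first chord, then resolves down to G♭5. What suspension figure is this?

4–3 suspension.

At the second chord the bass is E♭3. The suspended A♭5 lies a fourth above the bass; after resolving down by step to G♭5, the interval above the bass becomes a third.
Suspension figures are named by those two intervals: 4–3.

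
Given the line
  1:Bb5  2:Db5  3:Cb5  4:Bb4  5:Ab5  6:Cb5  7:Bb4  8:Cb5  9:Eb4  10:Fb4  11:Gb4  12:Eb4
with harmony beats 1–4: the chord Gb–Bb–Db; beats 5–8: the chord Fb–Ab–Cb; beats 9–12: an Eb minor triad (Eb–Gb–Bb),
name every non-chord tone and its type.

The harmony at that moment is Gb major triad (Gb, Bb, Db); Cb5 is not a chord tone.
It is approached by step down from Db5 and left by step down to Bb4.
Step in, step out in the same direction — a passing tone.
The harmony at that moment is Fb major triad (Fb, Ab, Cb); Bb4 is not a chord tone.
It is approached by step down from Cb5 and left by step up to Cb5.
Step away and step back to the same note — a neighbor tone (lower neighbor).
The harmony at that moment is Eb minor triad (Eb, Gb, Bb); Fb4 is not a chord tone.
It is approached by step up from Eb4 and left by step up to Gb4.
Step in, step out in the same direction — a passing tone.

Cb5 (beat 3) — passing tone; Bb4 (beat 7) — neighbor tone; Fb4 (beat 10) — passing tone.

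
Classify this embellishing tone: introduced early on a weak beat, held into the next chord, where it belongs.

Anticipation.

Approach: ahead of the chord change (typically by step), so it is dissonant against the current harmony. Departure: none — the same pitch is restated or held and is a chord tone of the new harmony.
Dissonant first, consonant once the harmony catches up: the note simply arrives early — an anticipation. (The reverse timing, consonant first and dissonant after the change, would be a suspension or retardation.)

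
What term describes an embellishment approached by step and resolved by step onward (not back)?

Passing tone.

Approach: by step. Departure: by step, continuing in the same direction.
Stepwise on both sides with no change of direction means the note fills in the space between two different chord tones — a passing tone. (Had it turned back to its starting note it would be a neighbor tone instead.)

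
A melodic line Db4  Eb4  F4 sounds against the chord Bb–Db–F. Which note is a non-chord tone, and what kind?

Eb4 is a passing tone.

The harmony at that moment is Bb minor triad (Bb, Db, F); Eb4 is not a chord tone.
It is approached by step up from Db4 and left by step up to F4.
Step in, step out in the same direction — a passing tone.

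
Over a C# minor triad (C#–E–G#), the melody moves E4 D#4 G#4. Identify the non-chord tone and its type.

The harmony at that moment is C# minor triad (C#, E, G#); D#4 is not a chord tone.
It is approached by step down from E4 and left by leap up to G#4.
Step in, leap out — an escape tone.

D#4 is an escape tone.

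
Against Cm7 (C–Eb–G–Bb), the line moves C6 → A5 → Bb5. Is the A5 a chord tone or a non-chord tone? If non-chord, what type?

The harmony at that moment is C minor seventh chord (C, Eb, G, Bb); A5 is not a chord tone.
It is approached by leap down from C6 and left by step up to Bb5.
Leap in, step out — an appoggiatura.

Non-chord tone — an appoggiatura.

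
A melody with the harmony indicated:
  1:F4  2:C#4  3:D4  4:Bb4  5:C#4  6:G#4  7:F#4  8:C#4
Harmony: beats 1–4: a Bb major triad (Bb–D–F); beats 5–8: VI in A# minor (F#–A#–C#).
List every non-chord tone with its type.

C#4 (beat 2) — appoggiatura; G#4 (beat 6) — appoggiatura.

The harmony at that moment is Bb major triad (Bb, D, F); C#4 is not a chord tone.
It is approached by leap down from F4 and left by step up to D4.
Leap in, step out — an appoggiatura.
The harmony at that moment is F# major triad (F#, A#, C#); G#4 is not a chord tone.
It is approached by leap up from C#4 and left by step down to F#4.
Leap in, step out — an appoggiatura.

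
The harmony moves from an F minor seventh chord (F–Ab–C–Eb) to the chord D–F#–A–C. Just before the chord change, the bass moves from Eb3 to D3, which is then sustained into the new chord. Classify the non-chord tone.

The harmony at that moment is F minor seventh chord (F, Ab, C, Eb); D3 is not a chord tone.
It is approached by step down from Eb3 and then sustained as the same pitch into the next harmony.
Arriving early and becoming a chord tone when the harmony changes — an anticipation.

D3 is an anticipation.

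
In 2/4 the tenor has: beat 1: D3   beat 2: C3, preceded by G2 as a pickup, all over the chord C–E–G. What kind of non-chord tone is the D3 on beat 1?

The harmony at that moment is C major triad (C, E, G); D3 is not a chord tone.
It is approached by leap up from G2 and left by step down to C3.
Leap in, step out, metrically accented — an appoggiatura.

Appoggiatura.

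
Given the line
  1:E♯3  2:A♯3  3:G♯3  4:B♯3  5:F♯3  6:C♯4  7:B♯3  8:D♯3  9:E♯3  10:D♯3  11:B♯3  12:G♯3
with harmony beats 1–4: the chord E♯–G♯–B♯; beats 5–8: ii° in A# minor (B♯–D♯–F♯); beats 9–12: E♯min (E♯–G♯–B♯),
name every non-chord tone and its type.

The harmony at that moment is E♯ minor triad (E♯, G♯, B♯); A♯3 is not a chord tone.
It is approached by leap up from E♯3 and left by step down to G♯3.
Leap in, step out — an appoggiatura.
The harmony at that moment is B♯ diminished triad (B♯, D♯, F♯); C♯4 is not a chord tone.
It is approached by leap up from F♯3 and left by step down to B♯3.
Leap in, step out — an appoggiatura.
The harmony at that moment is E♯ minor triad (E♯, G♯, B♯); D♯3 is not a chord tone.
It is approached by step down from E♯3 and left by leap up to B♯3.
Step in, leap out — an escape tone.

A♯3 (beat 2) — appoggiatura; C♯4 (beat 6) — appoggiatura; D♯3 (beat 10) — escape tone.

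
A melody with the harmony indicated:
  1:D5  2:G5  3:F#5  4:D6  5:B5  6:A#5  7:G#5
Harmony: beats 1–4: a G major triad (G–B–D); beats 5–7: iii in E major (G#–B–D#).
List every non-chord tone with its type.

The harmony at that moment is G major triad (G, B, D); F#5 is not a chord tone.
It is approached by step down from G5 and left by leap up to D6.
Step in, leap out — an escape tone.
The harmony at that moment is G# minor triad (G#, B, D#); A#5 is not a chord tone.
It is approached by step down from B5 and left by step down to G#5.
Step in, step out in the same direction — a passing tone.

F#5 (beat 3) — escape tone; A#5 (beat 6) — passing tone.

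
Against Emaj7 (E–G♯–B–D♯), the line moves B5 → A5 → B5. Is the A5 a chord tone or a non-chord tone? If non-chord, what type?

Non-chord tone — a neighbor tone.

The harmony at that moment is E major seventh chord (E, G♯, B, D♯); A5 is not a chord tone.
It is approached by step down from B5 and left by step up to B5.
Step away and step back to the same note — a neighbor tone (lower neighbor).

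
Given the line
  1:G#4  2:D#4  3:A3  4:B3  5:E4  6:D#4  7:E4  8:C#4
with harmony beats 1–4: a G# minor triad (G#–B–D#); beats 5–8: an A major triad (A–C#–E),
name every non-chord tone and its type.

A3 (beat 3) — appoggiatura; D#4 (beat 6) — neighbor tone.

The harmony at that moment is G# minor triad (G#, B, D#); A3 is not a chord tone.
It is approached by leap down from D#4 and left by step up to B3.
Leap in, step out — an appoggiatura.
The harmony at that moment is A major triad (A, C#, E); D#4 is not a chord tone.
It is approached by step down from E4 and left by step up to E4.
Step away and step back to the same note — a neighbor tone (lower neighbor).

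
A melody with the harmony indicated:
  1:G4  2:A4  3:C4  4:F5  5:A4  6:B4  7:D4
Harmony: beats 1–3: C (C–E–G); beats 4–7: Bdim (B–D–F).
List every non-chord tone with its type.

A4 (beat 2) — escape tone; A4 (beat 5) — appoggiatura.

The harmony at that moment is C major triad (C, E, G); A4 is not a chord tone.
It is approached by step up from G4 and left by leap down to C4.
Step in, leap out — an escape tone.
The harmony at that moment is B diminished triad (B, D, F); A4 is not a chord tone.
It is approached by leap down from F5 and left by step up to B4.
Leap in, step out — an appoggiatura.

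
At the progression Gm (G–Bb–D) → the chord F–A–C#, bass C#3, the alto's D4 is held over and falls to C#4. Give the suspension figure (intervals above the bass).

At the second chord the bass is C#3. The suspended D4 lies a ninth above the bass; after resolving down by step to C#4, the interval above the bass becomes an octave.
Suspension figures are named by those two intervals: 9–8.

9–8 suspension.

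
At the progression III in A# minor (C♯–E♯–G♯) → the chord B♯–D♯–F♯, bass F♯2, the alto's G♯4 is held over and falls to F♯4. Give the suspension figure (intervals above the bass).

9–8 suspension.

At the second chord the bass is F♯2. The suspended G♯4 lies a ninth above the bass; after resolving down by step to F♯4, the interval above the bass becomes an octave.
Suspension figures are named by those two intervals: 9–8.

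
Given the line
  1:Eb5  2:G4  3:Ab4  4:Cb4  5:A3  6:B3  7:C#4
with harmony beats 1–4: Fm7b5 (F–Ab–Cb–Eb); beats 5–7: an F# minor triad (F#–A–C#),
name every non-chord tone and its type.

The harmony at that moment is F half-diminished seventh chord (F, Ab, Cb, Eb); G4 is not a chord tone.
It is approached by leap down from Eb5 and left by step up to Ab4.
Leap in, step out — an appoggiatura.
The harmony at that moment is F# minor triad (F#, A, C#); B3 is not a chord tone.
It is approached by step up from A3 and left by step up to C#4.
Step in, step out in the same direction — a passing tone.

G4 (beat 2) — appoggiatura; B3 (beat 6) — passing tone.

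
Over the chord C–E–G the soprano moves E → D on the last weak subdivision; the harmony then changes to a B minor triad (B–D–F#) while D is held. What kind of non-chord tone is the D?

The harmony at that moment is C major triad (C, E, G); D is not a chord tone.
It is approached by step down from E and then sustained as the same pitch into the next harmony.
Arriving early and becoming a chord tone when the harmony changes — an anticipation.

D is an anticipation.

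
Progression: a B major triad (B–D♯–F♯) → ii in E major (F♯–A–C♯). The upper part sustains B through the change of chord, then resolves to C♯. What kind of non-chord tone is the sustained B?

The harmony at that moment is F♯ minor triad (F♯, A, C♯); B is not a chord tone.
It is held over (the same pitch as the preceding B) and left by step up to C♯.
Held over from the previous chord and resolving up by step — a retardation.

B is a retardation.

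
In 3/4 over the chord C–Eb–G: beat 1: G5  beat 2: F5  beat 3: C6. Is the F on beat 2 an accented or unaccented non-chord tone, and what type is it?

Unaccented escape tone.

The harmony at that moment is C minor triad (C, Eb, G); F5 is not a chord tone.
It is approached by step down from G5 and left by leap up to C6.
Step in, leap out — an escape tone.
It falls on a weak beat, so it is unaccented.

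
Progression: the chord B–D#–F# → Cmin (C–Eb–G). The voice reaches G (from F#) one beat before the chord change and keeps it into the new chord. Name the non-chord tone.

G is an anticipation.

The harmony at that moment is B major triad (B, D#, F#); G is not a chord tone.
It is approached by step up from F# and then sustained as the same pitch into the next harmony.
Arriving early and becoming a chord tone when the harmony changes — an anticipation.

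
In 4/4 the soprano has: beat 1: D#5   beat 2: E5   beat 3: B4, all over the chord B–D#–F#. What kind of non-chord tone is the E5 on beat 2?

Escape tone.

The harmony at that moment is B major triad (B, D#, F#); E5 is not a chord tone.
It is approached by step up from D#5 and left by leap down to B4.
Step in, leap out, on a weak beat — an escape tone.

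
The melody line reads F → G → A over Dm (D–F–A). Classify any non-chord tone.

The harmony at that moment is D minor triad (D, F, A); G is not a chord tone.
It is approached by step up from F and left by step up to A.
Step in, step out in the same direction — a passing tone.

G is a passing tone.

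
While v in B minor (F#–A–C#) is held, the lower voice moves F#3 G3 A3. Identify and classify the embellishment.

The harmony at that moment is F# minor triad (F#, A, C#); G3 is not a chord tone.
It is approached by step up from F#3 and left by step up to A3.
Step in, step out in the same direction — a passing tone.

G3 is a passing tone.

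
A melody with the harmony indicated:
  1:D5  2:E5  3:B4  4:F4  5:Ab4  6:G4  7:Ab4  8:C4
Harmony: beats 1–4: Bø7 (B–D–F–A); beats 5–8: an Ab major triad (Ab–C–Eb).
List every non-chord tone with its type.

The harmony at that moment is B half-diminished seventh chord (B, D, F, A); E5 is not a chord tone.
It is approached by step up from D5 and left by leap down to B4.
Step in, leap out — an escape tone.
The harmony at that moment is Ab major triad (Ab, C, Eb); G4 is not a chord tone.
It is approached by step down from Ab4 and left by step up to Ab4.
Step away and step back to the same note — a neighbor tone (lower neighbor).

E5 (beat 2) — escape tone; G4 (beat 6) — neighbor tone.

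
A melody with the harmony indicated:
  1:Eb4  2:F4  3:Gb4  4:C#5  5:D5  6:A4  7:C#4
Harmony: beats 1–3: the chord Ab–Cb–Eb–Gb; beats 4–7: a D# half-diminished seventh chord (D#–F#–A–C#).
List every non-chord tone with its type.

F4 (beat 2) — passing tone; D5 (beat 5) — escape tone.

The harmony at that moment is Ab minor seventh chord (Ab, Cb, Eb, Gb); F4 is not a chord tone.
It is approached by step up from Eb4 and left by step up to Gb4.
Step in, step out in the same direction — a passing tone.
The harmony at that moment is D# half-diminished seventh chord (D#, F#, A, C#); D5 is not a chord tone.
It is approached by step up from C#5 and left by leap down to A4.
Step in, leap out — an escape tone.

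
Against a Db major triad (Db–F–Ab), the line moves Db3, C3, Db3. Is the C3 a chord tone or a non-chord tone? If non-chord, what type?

Non-chord tone — a neighbor tone.

The harmony at that moment is Db major triad (Db, F, Ab); C3 is not a chord tone.
It is approached by step down from Db3 and left by step up to Db3.
Step away and step back to the same note — a neighbor tone (lower neighbor).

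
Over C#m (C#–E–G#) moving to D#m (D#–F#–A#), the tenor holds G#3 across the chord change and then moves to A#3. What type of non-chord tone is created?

The harmony at that moment is D# minor triad (D#, F#, A#); G#3 is not a chord tone.
It is held over (the same pitch as the preceding G#3) and left by step up to A#3.
Held over from the previous chord and resolving up by step — a retardation.

G#3 is a retardation.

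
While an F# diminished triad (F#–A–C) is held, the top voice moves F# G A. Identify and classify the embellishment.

G is a passing tone.

The harmony at that moment is F# diminished triad (F#, A, C); G is not a chord tone.
It is approached by step up from F# and left by step up to A.
Step in, step out in the same direction — a passing tone.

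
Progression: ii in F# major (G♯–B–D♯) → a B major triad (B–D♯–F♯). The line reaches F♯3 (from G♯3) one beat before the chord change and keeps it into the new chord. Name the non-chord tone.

F♯3 is an anticipation.

The harmony at that moment is G♯ minor triad (G♯, B, D♯); F♯3 is not a chord tone.
It is approached by step down from G♯3 and then sustained as the same pitch into the next harmony.
Arriving early and becoming a chord tone when the harmony changes — an anticipation.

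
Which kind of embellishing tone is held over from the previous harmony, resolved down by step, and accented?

Suspension.

Approach: by preparation — the pitch is first a chord tone, then held (tied or repeated) while the harmony changes under it. Departure: down by step. Metric position: strong.
A prepared dissonance that resolves downward by step — a suspension. (The same figure resolving upward would be a retardation.)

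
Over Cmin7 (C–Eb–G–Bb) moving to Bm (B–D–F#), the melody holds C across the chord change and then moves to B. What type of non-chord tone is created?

The harmony at that moment is B minor triad (B, D, F#); C is not a chord tone.
It is held over (the same pitch as the preceding C) and left by step down to B.
Held over from the previous chord and resolving down by step — a suspension.

C is a suspension.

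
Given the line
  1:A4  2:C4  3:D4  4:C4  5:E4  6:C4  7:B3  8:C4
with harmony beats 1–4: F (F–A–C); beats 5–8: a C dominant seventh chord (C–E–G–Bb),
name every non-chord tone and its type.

D4 (beat 3) — neighbor tone; B3 (beat 7) — neighbor tone.

The harmony at that moment is F major triad (F, A, C); D4 is not a chord tone.
It is approached by step up from C4 and left by step down to C4.
Step away and step back to the same note — a neighbor tone (upper neighbor).
The harmony at that moment is C dominant seventh chord (C, E, G, Bb); B3 is not a chord tone.
It is approached by step down from C4 and left by step up to C4.
Step away and step back to the same note — a neighbor tone (lower neighbor).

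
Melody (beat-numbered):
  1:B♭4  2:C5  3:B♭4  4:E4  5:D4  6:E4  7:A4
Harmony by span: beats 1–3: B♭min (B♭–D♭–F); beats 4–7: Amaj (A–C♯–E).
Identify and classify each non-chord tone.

The harmony at that moment is B♭ minor triad (B♭, D♭, F); C5 is not a chord tone.
It is approached by step up from B♭4 and left by step down to B♭4.
Step away and step back to the same note — a neighbor tone (upper neighbor).
The harmony at that moment is A major triad (A, C♯, E); D4 is not a chord tone.
It is approached by step down from E4 and left by step up to E4.
Step away and step back to the same note — a neighbor tone (lower neighbor).

C5 (beat 2) — neighbor tone; D4 (beat 5) — neighbor tone.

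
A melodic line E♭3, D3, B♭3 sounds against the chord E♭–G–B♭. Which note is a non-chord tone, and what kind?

The harmony at that moment is E♭ major triad (E♭, G, B♭); D3 is not a chord tone.
It is approached by step down from E♭3 and left by leap up to B♭3.
Step in, leap out — an escape tone.

D3 is an escape tone.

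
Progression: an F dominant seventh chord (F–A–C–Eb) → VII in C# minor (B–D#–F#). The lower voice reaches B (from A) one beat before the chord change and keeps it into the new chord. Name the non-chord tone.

B is an anticipation.

The harmony at that moment is F dominant seventh chord (F, A, C, Eb); B is not a chord tone.
It is approached by step up from A and then sustained as the same pitch into the next harmony.
Arriving early and becoming a chord tone when the harmony changes — an anticipation.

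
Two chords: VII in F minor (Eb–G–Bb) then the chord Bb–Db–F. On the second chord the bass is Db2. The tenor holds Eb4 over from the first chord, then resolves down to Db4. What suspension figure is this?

At the second chord the bass is Db2. The suspended Eb4 lies a ninth above the bass; after resolving down by step to Db4, the interval above the bass becomes an octave.
Suspension figures are named by those two intervals: 9–8.

9–8 suspension.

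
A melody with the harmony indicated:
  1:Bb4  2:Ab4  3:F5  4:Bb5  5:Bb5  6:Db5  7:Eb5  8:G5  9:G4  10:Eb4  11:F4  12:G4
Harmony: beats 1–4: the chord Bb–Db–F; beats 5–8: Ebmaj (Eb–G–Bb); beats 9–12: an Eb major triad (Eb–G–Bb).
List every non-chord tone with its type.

The harmony at that moment is Bb minor triad (Bb, Db, F); Ab4 is not a chord tone.
It is approached by step down from Bb4 and left by leap up to F5.
Step in, leap out — an escape tone.
The harmony at that moment is Eb major triad (Eb, G, Bb); Db5 is not a chord tone.
It is approached by leap down from Bb5 and left by step up to Eb5.
Leap in, step out — an appoggiatura.
The harmony at that moment is Eb major triad (Eb, G, Bb); F4 is not a chord tone.
It is approached by step up from Eb4 and left by step up to G4.
Step in, step out in the same direction — a passing tone.

Ab4 (beat 2) — escape tone; Db5 (beat 6) — appoggiatura; F4 (beat 11) — passing tone.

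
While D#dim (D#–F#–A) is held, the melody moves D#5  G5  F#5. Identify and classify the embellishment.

The harmony at that moment is D# diminished triad (D#, F#, A); G5 is not a chord tone.
It is approached by leap up from D#5 and left by step down to F#5.
Leap in, step out — an appoggiatura.

G5 is an appoggiatura.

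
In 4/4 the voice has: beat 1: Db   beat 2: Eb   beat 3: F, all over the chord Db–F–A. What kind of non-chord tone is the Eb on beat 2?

The harmony at that moment is Db augmented triad (Db, F, A); Eb is not a chord tone.
It is approached by step up from Db and left by step up to F.
Step in, step out in the same direction — a passing tone.

Passing tone.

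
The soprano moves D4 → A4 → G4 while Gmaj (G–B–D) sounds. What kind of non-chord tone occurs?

A4 is an appoggiatura.

The harmony at that moment is G major triad (G, B, D); A4 is not a chord tone.
It is approached by leap up from D4 and left by step down to G4.
Leap in, step out — an appoggiatura.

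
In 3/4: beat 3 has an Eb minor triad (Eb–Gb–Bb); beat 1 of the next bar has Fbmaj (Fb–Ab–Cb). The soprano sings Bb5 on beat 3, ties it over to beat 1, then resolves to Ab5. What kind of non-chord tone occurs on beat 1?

Suspension.

The harmony at that moment is Fb major triad (Fb, Ab, Cb); Bb5 is not a chord tone.
It is held over (the same pitch as the preceding Bb5) and left by step down to Ab5.
Held over from the previous chord and resolving down by step — a suspension.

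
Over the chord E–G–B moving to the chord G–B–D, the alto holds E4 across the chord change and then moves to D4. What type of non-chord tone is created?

The harmony at that moment is G major triad (G, B, D); E4 is not a chord tone.
It is held over (the same pitch as the preceding E4) and left by step down to D4.
Held over from the previous chord and resolving down by step — a suspension.

E4 is a suspension.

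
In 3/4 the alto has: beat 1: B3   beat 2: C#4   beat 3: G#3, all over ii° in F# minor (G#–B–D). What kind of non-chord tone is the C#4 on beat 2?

Escape tone.

The harmony at that moment is G# diminished triad (G#, B, D); C#4 is not a chord tone.
It is approached by step up from B3 and left by leap down to G#3.
Step in, leap out, on a weak beat — an escape tone.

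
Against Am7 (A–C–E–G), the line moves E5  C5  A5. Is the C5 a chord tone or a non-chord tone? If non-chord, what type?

Chord tone (the third of A minor seventh chord).

A minor seventh chord contains A, C, E, G; C is the third, so it is a chord tone.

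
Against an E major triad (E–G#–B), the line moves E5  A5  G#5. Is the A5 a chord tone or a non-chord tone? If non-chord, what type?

Non-chord tone — an appoggiatura.

The harmony at that moment is E major triad (E, G#, B); A5 is not a chord tone.
It is approached by leap up from E5 and left by step down to G#5.
Leap in, step out — an appoggiatura.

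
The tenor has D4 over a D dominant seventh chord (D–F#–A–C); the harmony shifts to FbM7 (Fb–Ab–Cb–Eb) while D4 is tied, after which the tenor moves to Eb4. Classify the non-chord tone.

D4 is a retardation.

The harmony at that moment is Fb major seventh chord (Fb, Ab, Cb, Eb); D4 is not a chord tone.
It is held over (the same pitch as the preceding D4) and left by step up to Eb4.
Held over from the previous chord and resolving up by step — a retardation.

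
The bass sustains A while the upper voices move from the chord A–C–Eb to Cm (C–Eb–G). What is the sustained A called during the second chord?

The harmony at that moment is C minor triad (C, Eb, G); A is not a chord tone.
It is held over (the same pitch as the preceding A) and then sustained as the same pitch into the next harmony.
Sustained through a change of harmony — a pedal tone.

Pedal tone (pedal point).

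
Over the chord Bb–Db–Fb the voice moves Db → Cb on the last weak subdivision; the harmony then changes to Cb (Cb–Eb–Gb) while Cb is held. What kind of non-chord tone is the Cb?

The harmony at that moment is Bb diminished triad (Bb, Db, Fb); Cb is not a chord tone.
It is approached by step down from Db and then sustained as the same pitch into the next harmony.
Arriving early and becoming a chord tone when the harmony changes — an anticipation.

Cb is an anticipation.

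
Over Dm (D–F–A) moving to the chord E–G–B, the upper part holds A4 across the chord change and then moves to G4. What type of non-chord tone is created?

A4 is a suspension.

The harmony at that moment is E minor triad (E, G, B); A4 is not a chord tone.
It is held over (the same pitch as the preceding A4) and left by step down to G4.
Held over from the previous chord and resolving down by step — a suspension.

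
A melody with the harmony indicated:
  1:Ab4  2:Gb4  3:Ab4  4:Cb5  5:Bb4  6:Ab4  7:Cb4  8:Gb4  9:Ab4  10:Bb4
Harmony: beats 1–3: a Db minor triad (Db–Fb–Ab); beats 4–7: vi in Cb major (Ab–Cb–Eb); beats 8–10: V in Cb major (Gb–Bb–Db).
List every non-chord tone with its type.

Gb4 (beat 2) — neighbor tone; Bb4 (beat 5) — passing tone; Ab4 (beat 9) — passing tone.

The harmony at that moment is Db minor triad (Db, Fb, Ab); Gb4 is not a chord tone.
It is approached by step down from Ab4 and left by step up to Ab4.
Step away and step back to the same note — a neighbor tone (lower neighbor).
The harmony at that moment is Ab minor triad (Ab, Cb, Eb); Bb4 is not a chord tone.
It is approached by step down from Cb5 and left by step down to Ab4.
Step in, step out in the same direction — a passing tone.
The harmony at that moment is Gb major triad (Gb, Bb, Db); Ab4 is not a chord tone.
It is approached by step up from Gb4 and left by step up to Bb4.
Step in, step out in the same direction — a passing tone.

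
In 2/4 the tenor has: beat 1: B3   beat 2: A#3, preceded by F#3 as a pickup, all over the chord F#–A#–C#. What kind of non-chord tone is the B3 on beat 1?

The harmony at that moment is F# major triad (F#, A#, C#); B3 is not a chord tone.
It is approached by leap up from F#3 and left by step down to A#3.
Leap in, step out, metrically accented — an appoggiatura.

Appoggiatura.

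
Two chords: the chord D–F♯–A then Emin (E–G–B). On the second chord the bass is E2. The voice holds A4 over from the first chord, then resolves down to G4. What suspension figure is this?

4–3 suspension.

At the second chord the bass is E2. The suspended A4 lies a fourth above the bass; after resolving down by step to G4, the interval above the bass becomes a third.
Suspension figures are named by those two intervals: 4–3.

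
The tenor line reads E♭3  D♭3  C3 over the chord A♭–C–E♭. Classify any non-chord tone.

The harmony at that moment is A♭ major triad (A♭, C, E♭); D♭3 is not a chord tone.
It is approached by step down from E♭3 and left by step down to C3.
Step in, step out in the same direction — a passing tone.

D♭3 is a passing tone.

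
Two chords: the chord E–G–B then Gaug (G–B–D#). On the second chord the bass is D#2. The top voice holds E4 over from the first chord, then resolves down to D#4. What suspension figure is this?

9–8 suspension.

At the second chord the bass is D#2. The suspended E4 lies a ninth above the bass; after resolving down by step to D#4, the interval above the bass becomes an octave.
Suspension figures are named by those two intervals: 9–8.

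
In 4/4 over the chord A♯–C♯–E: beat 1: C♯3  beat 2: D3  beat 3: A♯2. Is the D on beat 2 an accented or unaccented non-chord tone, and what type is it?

The harmony at that moment is A♯ diminished triad (A♯, C♯, E); D3 is not a chord tone.
It is approached by step up from C♯3 and left by leap down to A♯2.
Step in, leap out — an escape tone.
It falls on a weak beat, so it is unaccented.

Unaccented escape tone.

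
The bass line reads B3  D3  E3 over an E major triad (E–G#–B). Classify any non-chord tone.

The harmony at that moment is E major triad (E, G#, B); D3 is not a chord tone.
It is approached by leap down from B3 and left by step up to E3.
Leap in, step out — an appoggiatura.

D3 is an appoggiatura.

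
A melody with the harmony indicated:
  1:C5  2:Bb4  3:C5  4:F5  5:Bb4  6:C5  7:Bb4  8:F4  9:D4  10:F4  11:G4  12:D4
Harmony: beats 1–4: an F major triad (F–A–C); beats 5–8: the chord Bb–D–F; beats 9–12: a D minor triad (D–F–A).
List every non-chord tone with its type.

The harmony at that moment is F major triad (F, A, C); Bb4 is not a chord tone.
It is approached by step down from C5 and left by step up to C5.
Step away and step back to the same note — a neighbor tone (lower neighbor).
The harmony at that moment is Bb major triad (Bb, D, F); C5 is not a chord tone.
It is approached by step up from Bb4 and left by step down to Bb4.
Step away and step back to the same note — a neighbor tone (upper neighbor).
The harmony at that moment is D minor triad (D, F, A); G4 is not a chord tone.
It is approached by step up from F4 and left by leap down to D4.
Step in, leap out — an escape tone.

Bb4 (beat 2) — neighbor tone; C5 (beat 6) — neighbor tone; G4 (beat 11) — escape tone.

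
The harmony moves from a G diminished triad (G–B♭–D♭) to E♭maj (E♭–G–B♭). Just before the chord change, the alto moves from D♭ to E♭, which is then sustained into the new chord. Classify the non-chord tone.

E♭ is an anticipation.

The harmony at that moment is G diminished triad (G, B♭, D♭); E♭ is not a chord tone.
It is approached by step up from D♭ and then sustained as the same pitch into the next harmony.
Arriving early and becoming a chord tone when the harmony changes — an anticipation.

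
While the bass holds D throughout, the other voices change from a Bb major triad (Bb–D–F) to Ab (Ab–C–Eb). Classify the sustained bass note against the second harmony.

The harmony at that moment is Ab major triad (Ab, C, Eb); D is not a chord tone.
It is held over (the same pitch as the preceding D) and then sustained as the same pitch into the next harmony.
Sustained through a change of harmony — a pedal tone.

Pedal tone (pedal point).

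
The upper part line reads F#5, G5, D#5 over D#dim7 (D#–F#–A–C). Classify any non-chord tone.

G5 is an escape tone.

The harmony at that moment is D# diminished seventh chord (D#, F#, A, C); G5 is not a chord tone.
It is approached by step up from F#5 and left by leap down to D#5.
Step in, leap out — an escape tone.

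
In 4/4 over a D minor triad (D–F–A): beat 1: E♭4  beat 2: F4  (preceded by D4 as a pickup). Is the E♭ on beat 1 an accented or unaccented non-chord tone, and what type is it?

The harmony at that moment is D minor triad (D, F, A); E♭4 is not a chord tone.
It is approached by step up from D4 and left by step up to F4.
Step in, step out in the same direction — a passing tone.
It falls on the downbeat, so it is accented.

Accented passing tone.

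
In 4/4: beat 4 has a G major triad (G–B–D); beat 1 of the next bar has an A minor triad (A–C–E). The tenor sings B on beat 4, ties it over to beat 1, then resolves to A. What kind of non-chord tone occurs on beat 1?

Suspension.

The harmony at that moment is A minor triad (A, C, E); B is not a chord tone.
It is held over (the same pitch as the preceding B) and left by step down to A.
Held over from the previous chord and resolving down by step — a suspension.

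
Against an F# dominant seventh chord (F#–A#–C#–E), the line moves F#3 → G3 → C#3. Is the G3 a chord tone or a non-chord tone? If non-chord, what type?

The harmony at that moment is F# dominant seventh chord (F#, A#, C#, E); G3 is not a chord tone.
It is approached by step up from F#3 and left by leap down to C#3.
Step in, leap out — an escape tone.

Non-chord tone — an escape tone.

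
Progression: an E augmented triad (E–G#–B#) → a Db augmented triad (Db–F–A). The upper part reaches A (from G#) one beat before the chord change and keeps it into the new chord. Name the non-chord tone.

The harmony at that moment is E augmented triad (E, G#, B#); A is not a chord tone.
It is approached by step up from G# and then sustained as the same pitch into the next harmony.
Arriving early and becoming a chord tone when the harmony changes — an anticipation.

A is an anticipation.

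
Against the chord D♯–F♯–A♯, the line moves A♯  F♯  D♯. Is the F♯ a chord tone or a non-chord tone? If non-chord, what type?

D# minor triad contains D♯, F♯, A♯; F♯ is the third, so it is a chord tone.

Chord tone (the third of D# minor triad).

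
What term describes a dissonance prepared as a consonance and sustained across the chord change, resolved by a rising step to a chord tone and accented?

Retardation.

Approach: by preparation — the pitch is first a chord tone, then held (tied or repeated) while the harmony changes under it. Departure: up by step. Metric position: strong.
A prepared dissonance that resolves upward by step — a retardation. (The same figure resolving downward would be a suspension.)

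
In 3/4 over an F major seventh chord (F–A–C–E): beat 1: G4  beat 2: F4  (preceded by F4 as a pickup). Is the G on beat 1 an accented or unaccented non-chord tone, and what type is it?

The harmony at that moment is F major seventh chord (F, A, C, E); G4 is not a chord tone.
It is approached by step up from F4 and left by step down to F4.
Step away and step back to the same note — a neighbor tone (upper neighbor).
It falls on the downbeat, so it is accented.

Accented neighbor tone.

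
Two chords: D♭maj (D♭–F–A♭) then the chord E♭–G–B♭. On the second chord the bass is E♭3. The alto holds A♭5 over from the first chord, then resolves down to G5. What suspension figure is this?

4–3 suspension.

At the second chord the bass is E♭3. The suspended A♭5 lies a fourth above the bass; after resolving down by step to G5, the interval above the bass becomes a third.
Suspension figures are named by those two intervals: 4–3.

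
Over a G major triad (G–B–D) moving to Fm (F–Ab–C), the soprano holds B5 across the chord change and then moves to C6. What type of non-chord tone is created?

B5 is a retardation.

The harmony at that moment is F minor triad (F, Ab, C); B5 is not a chord tone.
It is held over (the same pitch as the preceding B5) and left by step up to C6.
Held over from the previous chord and resolving up by step — a retardation.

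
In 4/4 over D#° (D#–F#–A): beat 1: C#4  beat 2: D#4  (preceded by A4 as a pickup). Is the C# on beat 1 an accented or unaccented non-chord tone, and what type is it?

Accented appoggiatura.

The harmony at that moment is D# diminished triad (D#, F#, A); C#4 is not a chord tone.
It is approached by leap down from A4 and left by step up to D#4.
Leap in, step out — an appoggiatura.
It falls on the downbeat, so it is accented.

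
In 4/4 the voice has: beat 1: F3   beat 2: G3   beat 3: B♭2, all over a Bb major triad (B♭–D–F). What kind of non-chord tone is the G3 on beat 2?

Escape tone.

The harmony at that moment is B♭ major triad (B♭, D, F); G3 is not a chord tone.
It is approached by step up from F3 and left by leap down to B♭2.
Step in, leap out, on a weak beat — an escape tone.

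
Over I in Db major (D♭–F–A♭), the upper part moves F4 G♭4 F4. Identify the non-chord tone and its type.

G♭4 is a neighbor tone.

The harmony at that moment is D♭ major triad (D♭, F, A♭); G♭4 is not a chord tone.
It is approached by step up from F4 and left by step down to F4.
Step away and step back to the same note — a neighbor tone (upper neighbor).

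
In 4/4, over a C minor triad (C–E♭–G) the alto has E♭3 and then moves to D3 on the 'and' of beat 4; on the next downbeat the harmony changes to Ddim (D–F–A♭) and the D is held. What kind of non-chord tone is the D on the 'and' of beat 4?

Anticipation.

The harmony at that moment is C minor triad (C, E♭, G); D3 is not a chord tone.
It is approached by step down from E♭3 and then sustained as the same pitch into the next harmony.
Arriving early and becoming a chord tone when the harmony changes — an anticipation.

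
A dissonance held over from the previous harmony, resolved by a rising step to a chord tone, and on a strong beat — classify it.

Approach: by preparation — the pitch is first a chord tone, then held (tied or repeated) while the harmony changes under it. Departure: up by step. Metric position: strong.
A prepared dissonance that resolves upward by step — a retardation. (The same figure resolving downward would be a suspension.)

Retardation.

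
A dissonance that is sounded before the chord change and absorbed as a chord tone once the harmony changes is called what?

Approach: ahead of the chord change (typically by step), so it is dissonant against the current harmony. Departure: none — the same pitch is restated or held and is a chord tone of the new harmony.
Dissonant first, consonant once the harmony catches up: the note simply arrives early — an anticipation. (The reverse timing, consonant first and dissonant after the change, would be a suspension or retardation.)

Anticipation.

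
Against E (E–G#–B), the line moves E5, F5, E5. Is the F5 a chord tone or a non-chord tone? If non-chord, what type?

The harmony at that moment is E major triad (E, G#, B); F5 is not a chord tone.
It is approached by step up from E5 and left by step down to E5.
Step away and step back to the same note — a neighbor tone (upper neighbor).

Non-chord tone — a neighbor tone.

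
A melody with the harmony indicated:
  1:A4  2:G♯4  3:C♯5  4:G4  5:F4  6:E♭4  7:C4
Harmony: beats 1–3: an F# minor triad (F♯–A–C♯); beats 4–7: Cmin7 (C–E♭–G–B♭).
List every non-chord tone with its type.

The harmony at that moment is F♯ minor triad (F♯, A, C♯); G♯4 is not a chord tone.
It is approached by step down from A4 and left by leap up to C♯5.
Step in, leap out — an escape tone.
The harmony at that moment is C minor seventh chord (C, E♭, G, B♭); F4 is not a chord tone.
It is approached by step down from G4 and left by step down to E♭4.
Step in, step out in the same direction — a passing tone.

G♯4 (beat 2) — escape tone; F4 (beat 5) — passing tone.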